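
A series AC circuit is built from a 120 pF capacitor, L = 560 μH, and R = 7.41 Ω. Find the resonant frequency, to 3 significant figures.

614 kHz

ω₀ = 1/√(LC) = 1/√(0.00056 × 1.2e-10) = 3.858e+06 rad/s
f₀ = ω₀/(2π) = 614 kHz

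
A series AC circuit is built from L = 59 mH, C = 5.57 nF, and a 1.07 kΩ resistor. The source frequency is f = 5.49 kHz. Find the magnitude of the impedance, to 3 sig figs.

3350 Ω

ω = 2πf = 34490 rad/s
X_L = ωL = 2040 Ω
X_C = 1/(ωC) = 5200 Ω
Net reactance X = X_L − X_C = -3170 Ω
Z = 1070 − j3170 Ω
|Z| = √(1070² + 3170²) = 3350 Ω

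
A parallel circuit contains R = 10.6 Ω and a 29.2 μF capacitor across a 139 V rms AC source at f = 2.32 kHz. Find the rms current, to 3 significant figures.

60.6 A

ω = 2πf = 14580 rad/s
X_C = 1/(ωC) = 2.35 Ω
Parallel: admittances add. Y = 1/R + jωC
Y = (0.0943 + j0.426) S
|Y| = 0.436 S → |Z| = 1/|Y| = 2.29 Ω, ∠Z = −∠Y = -77.5°
I = V/|Z| = 139/2.29 = 60.6 A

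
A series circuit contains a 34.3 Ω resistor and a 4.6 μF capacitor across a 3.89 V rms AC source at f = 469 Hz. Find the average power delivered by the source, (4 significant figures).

78.42 mW

ω = 2πf = 2947 rad/s
X_C = 1/(ωC) = 73.77 Ω
Z = 34.30 − j73.77 Ω
|Z| = √(34.30² + 73.77²) = 81.36 Ω
∠Z = arctan(-73.77/34.30) = -65.06°
I = V/|Z| = 47.81 mA
P = VI cos φ = 3.89 × 0.04781 × cos(-65.06°) = 78.42 mW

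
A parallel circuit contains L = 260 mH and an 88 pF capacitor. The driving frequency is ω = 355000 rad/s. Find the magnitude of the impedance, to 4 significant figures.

49010 Ω

X_L = ωL = 92300 Ω
X_C = 1/(ωC) = 32010 Ω
Parallel: admittances add. Y = 1/(jωL) + jωC
Y = (0 + j2.041e-05) S
|Y| = 2.041e-05 S → |Z| = 1/|Y| = 49010 Ω, ∠Z = −∠Y = -90.00°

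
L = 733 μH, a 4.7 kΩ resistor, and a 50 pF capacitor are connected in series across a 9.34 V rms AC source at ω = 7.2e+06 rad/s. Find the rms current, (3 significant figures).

X_L = ωL = 5280 Ω
X_C = 1/(ωC) = 2780 Ω
Net reactance X = X_L − X_C = 2500 Ω
Z = 4700 + j2500 Ω
|Z| = √(4700² + 2500²) = 5320 Ω
I = V/|Z| = 9.34/5320 = 1.75 mA

1.75 mA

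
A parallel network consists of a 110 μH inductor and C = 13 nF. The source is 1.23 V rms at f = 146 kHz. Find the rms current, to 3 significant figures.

ω = 2πf = 917300 rad/s
X_L = ωL = 101 Ω
X_C = 1/(ωC) = 83.9 Ω
Parallel: admittances add. Y = 1/(jωL) + jωC
Y = (0 + j0.00202) S
|Y| = 0.00202 S → |Z| = 1/|Y| = 496 Ω, ∠Z = −∠Y = -90.0°
I = V/|Z| = 1.23/496 = 2.48 mA

2.48 mA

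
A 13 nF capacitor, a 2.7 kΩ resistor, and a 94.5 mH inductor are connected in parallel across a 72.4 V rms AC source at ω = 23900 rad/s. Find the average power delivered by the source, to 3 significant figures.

X_L = ωL = 2260 Ω
X_C = 1/(ωC) = 3220 Ω
Parallel: admittances add. Y = 1/R + 1/(jωL) + jωC
Y = (0.000370 − j0.000132) S
|Y| = 0.000393 S → |Z| = 1/|Y| = 2540 Ω, ∠Z = −∠Y = 19.6°
I = V/|Z| = 28.5 mA
P = VI cos φ = 72.4 × 0.0285 × cos(19.6°) = 1.94 W

1.94 W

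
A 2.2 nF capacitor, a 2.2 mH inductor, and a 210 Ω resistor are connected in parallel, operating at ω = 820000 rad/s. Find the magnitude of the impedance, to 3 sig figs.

203 Ω

X_L = ωL = 1800 Ω
X_C = 1/(ωC) = 554 Ω
Parallel: admittances add. Y = 1/R + 1/(jωL) + jωC
Y = (0.00476 + j0.00125) S
|Y| = 0.00492 S → |Z| = 1/|Y| = 203 Ω, ∠Z = −∠Y = -14.7°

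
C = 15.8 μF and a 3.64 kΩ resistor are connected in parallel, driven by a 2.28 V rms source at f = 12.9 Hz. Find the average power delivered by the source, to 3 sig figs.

ω = 2πf = 81.05 rad/s
X_C = 1/(ωC) = 781 Ω
Parallel: admittances add. Y = 1/R + jωC
Y = (0.000275 + j0.00128) S
|Y| = 0.00131 S → |Z| = 1/|Y| = 763 Ω, ∠Z = −∠Y = -77.9°
I = V/|Z| = 2.99 mA
P = VI cos φ = 2.28 × 0.00299 × cos(-77.9°) = 1.43 mW

1.43 mW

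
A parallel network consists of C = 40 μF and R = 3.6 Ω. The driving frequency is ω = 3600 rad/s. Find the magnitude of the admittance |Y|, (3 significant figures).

X_C = 1/(ωC) = 6.94 Ω
Parallel: admittances add. Y = 1/R + jωC
Y = (0.278 + j0.144) S
|Y| = 0.313 S → |Z| = 1/|Y| = 3.20 Ω, ∠Z = −∠Y = -27.4°

313 mS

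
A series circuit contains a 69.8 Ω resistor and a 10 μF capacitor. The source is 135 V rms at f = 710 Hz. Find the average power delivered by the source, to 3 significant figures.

237 W

ω = 2πf = 4461 rad/s
X_C = 1/(ωC) = 22.4 Ω
Z = 69.8 − j22.4 Ω
|Z| = √(69.8² + 22.4²) = 73.3 Ω
∠Z = arctan(-22.4/69.8) = -17.8°
I = V/|Z| = 1.84 A
P = VI cos φ = 135 × 1.84 × cos(-17.8°) = 237 W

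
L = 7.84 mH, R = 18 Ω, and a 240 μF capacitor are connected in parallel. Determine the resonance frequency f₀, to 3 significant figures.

ω₀ = 1/√(LC) = 1/√(0.00784 × 0.00024) = 729.0 rad/s
f₀ = ω₀/(2π) = 116 Hz

116 Hz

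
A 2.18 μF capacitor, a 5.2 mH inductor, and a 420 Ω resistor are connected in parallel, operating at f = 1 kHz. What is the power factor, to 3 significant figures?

ω = 2πf = 6283 rad/s
X_L = ωL = 32.7 Ω
X_C = 1/(ωC) = 73.0 Ω
Parallel: admittances add. Y = 1/R + 1/(jωL) + jωC
Y = (0.00238 − j0.0169) S
|Y| = 0.0171 S → |Z| = 1/|Y| = 58.6 Ω, ∠Z = −∠Y = 82.0°
cos φ = cos(82.0°) = 0.139

0.139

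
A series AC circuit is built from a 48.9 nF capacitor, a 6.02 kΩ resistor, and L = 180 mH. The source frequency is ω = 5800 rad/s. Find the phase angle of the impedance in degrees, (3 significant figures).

X_L = ωL = 1040 Ω
X_C = 1/(ωC) = 3530 Ω
Net reactance X = X_L − X_C = -2480 Ω
Z = 6020 − j2480 Ω
|Z| = √(6020² + 2480²) = 6510 Ω
∠Z = arctan(-2480/6020) = -22.4°

-22.4°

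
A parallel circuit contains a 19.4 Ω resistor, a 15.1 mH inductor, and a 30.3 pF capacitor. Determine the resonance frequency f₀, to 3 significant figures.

ω₀ = 1/√(LC) = 1/√(0.0151 × 3.03e-11) = 1.478e+06 rad/s
f₀ = ω₀/(2π) = 235 kHz

235 kHz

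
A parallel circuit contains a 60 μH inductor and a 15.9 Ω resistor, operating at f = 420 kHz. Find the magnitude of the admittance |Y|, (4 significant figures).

63.21 mS

ω = 2πf = 2.639e+06 rad/s
X_L = ωL = 158.3 Ω
Parallel: admittances add. Y = 1/R + 1/(jωL)
Y = (0.06289 − j0.006316) S
|Y| = 0.06321 S → |Z| = 1/|Y| = 15.82 Ω, ∠Z = −∠Y = 5.734°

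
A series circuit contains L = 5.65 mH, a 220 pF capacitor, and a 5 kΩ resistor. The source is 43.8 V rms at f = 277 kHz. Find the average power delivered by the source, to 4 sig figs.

ω = 2πf = 1.74e+06 rad/s
X_L = ωL = 9833 Ω
X_C = 1/(ωC) = 2612 Ω
Net reactance X = X_L − X_C = 7222 Ω
Z = 5000 + j7222 Ω
|Z| = √(5000² + 7222²) = 8784 Ω
∠Z = arctan(7222/5000) = 55.30°
I = V/|Z| = 4.986 mA
P = VI cos φ = 43.8 × 0.004986 × cos(55.30°) = 124.3 mW

124.3 mW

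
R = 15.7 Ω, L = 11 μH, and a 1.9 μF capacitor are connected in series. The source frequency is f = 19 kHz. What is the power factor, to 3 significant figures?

0.981

ω = 2πf = 119400 rad/s
X_L = ωL = 1.31 Ω
X_C = 1/(ωC) = 4.41 Ω
Net reactance X = X_L − X_C = -3.10 Ω
Z = 15.7 − j3.10 Ω
|Z| = √(15.7² + 3.10²) = 16.0 Ω
∠Z = arctan(-3.10/15.7) = -11.2°
cos φ = cos(-11.2°) = 0.981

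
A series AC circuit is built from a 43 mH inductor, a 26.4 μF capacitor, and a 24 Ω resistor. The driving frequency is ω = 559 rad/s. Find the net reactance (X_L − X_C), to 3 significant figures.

X_L = ωL = 24.0 Ω
X_C = 1/(ωC) = 67.8 Ω
X = 24.0 − 67.8 = -43.7 Ω

-43.7 Ω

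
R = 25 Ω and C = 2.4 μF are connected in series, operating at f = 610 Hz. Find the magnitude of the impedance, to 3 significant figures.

ω = 2πf = 3833 rad/s
X_C = 1/(ωC) = 109 Ω
Z = 25.0 − j109 Ω
|Z| = √(25.0² + 109²) = 112 Ω

112 Ω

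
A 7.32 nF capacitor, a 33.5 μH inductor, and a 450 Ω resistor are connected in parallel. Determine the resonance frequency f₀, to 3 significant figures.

321 kHz

ω₀ = 1/√(LC) = 1/√(3.35e-05 × 7.32e-09) = 2.019e+06 rad/s
f₀ = ω₀/(2π) = 321 kHz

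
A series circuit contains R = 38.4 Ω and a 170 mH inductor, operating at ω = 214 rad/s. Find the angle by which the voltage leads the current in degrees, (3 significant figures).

43.5°

X_L = ωL = 36.4 Ω
Z = 38.4 + j36.4 Ω
|Z| = √(38.4² + 36.4²) = 52.9 Ω
∠Z = arctan(36.4/38.4) = 43.5°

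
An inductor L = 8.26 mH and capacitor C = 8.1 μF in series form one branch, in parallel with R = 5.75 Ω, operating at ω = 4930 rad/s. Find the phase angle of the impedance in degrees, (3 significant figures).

20.1°

X_L = ωL = 40.7 Ω
X_C = 1/(ωC) = 25.0 Ω
Branch 1: Z₁ = R = 5.75 Ω
Branch 2 (series LC): Z₂ = j(X_L − X_C) = j15.7 Ω
Parallel: Z = Z₁Z₂/(Z₁+Z₂), |Z| = 5.40 Ω, ∠Z = 20.1°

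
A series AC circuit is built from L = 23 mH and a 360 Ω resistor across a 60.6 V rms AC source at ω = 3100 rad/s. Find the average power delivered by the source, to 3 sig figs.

9.82 W

X_L = ωL = 71.3 Ω
Z = 360 + j71.3 Ω
|Z| = √(360² + 71.3²) = 367 Ω
∠Z = arctan(71.3/360) = 11.2°
I = V/|Z| = 165 mA
P = VI cos φ = 60.6 × 0.165 × cos(11.2°) = 9.82 W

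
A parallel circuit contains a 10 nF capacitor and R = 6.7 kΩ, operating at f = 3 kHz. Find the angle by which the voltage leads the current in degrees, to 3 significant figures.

ω = 2πf = 18850 rad/s
X_C = 1/(ωC) = 5310 Ω
Parallel: admittances add. Y = 1/R + jωC
Y = (0.000149 + j0.000188) S
|Y| = 0.000240 S → |Z| = 1/|Y| = 4160 Ω, ∠Z = −∠Y = -51.6°

-51.6°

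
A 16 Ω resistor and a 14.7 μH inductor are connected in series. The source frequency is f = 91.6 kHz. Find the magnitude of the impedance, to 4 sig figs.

ω = 2πf = 575500 rad/s
X_L = ωL = 8.460 Ω
Z = 16.00 + j8.460 Ω
|Z| = √(16.00² + 8.460²) = 18.10 Ω

18.10 Ω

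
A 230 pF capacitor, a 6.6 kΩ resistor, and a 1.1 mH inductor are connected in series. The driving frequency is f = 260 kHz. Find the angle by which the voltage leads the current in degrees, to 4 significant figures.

-7.462°

ω = 2πf = 1.634e+06 rad/s
X_L = ωL = 1797 Ω
X_C = 1/(ωC) = 2661 Ω
Net reactance X = X_L − X_C = -864.5 Ω
Z = 6600 − j864.5 Ω
|Z| = √(6600² + 864.5²) = 6656 Ω
∠Z = arctan(-864.5/6600) = -7.462°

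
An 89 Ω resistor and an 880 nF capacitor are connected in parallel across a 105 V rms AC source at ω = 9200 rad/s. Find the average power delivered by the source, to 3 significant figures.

X_C = 1/(ωC) = 124 Ω
Parallel: admittances add. Y = 1/R + jωC
Y = (0.0112 + j0.00810) S
|Y| = 0.0138 S → |Z| = 1/|Y| = 72.2 Ω, ∠Z = −∠Y = -35.8°
I = V/|Z| = 1.45 A
P = VI cos φ = 105 × 1.45 × cos(-35.8°) = 124 W

124 W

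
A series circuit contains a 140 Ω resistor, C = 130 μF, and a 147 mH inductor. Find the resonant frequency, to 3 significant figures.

36.4 Hz

ω₀ = 1/√(LC) = 1/√(0.147 × 0.00013) = 228.8 rad/s
f₀ = ω₀/(2π) = 36.4 Hz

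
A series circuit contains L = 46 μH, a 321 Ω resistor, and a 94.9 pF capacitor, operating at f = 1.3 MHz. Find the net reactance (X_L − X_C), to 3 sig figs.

-914 Ω

ω = 2πf = 8.168e+06 rad/s
X_L = ωL = 376 Ω
X_C = 1/(ωC) = 1290 Ω
X = 376 − 1290 = -914 Ω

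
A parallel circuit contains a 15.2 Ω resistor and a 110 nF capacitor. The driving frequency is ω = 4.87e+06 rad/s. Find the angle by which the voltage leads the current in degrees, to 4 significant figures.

X_C = 1/(ωC) = 1.867 Ω
Parallel: admittances add. Y = 1/R + jωC
Y = (0.06579 + j0.5357) S
|Y| = 0.5397 S → |Z| = 1/|Y| = 1.853 Ω, ∠Z = −∠Y = -83.00°

-83.00°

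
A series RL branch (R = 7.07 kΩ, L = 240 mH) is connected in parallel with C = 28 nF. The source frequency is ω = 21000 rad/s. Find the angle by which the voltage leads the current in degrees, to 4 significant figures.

-79.80°

X_L = ωL = 5040 Ω
X_C = 1/(ωC) = 1701 Ω
Branch 1 (R+jX_L): Z₁ = 7070 + j5040 Ω, |Z₁| = 8683 Ω
Branch 2 (−jX_C): Z₂ = −j1701 Ω
Parallel: Z = Z₁Z₂/(Z₁+Z₂), |Z| = 1889 Ω, ∠Z = -79.80°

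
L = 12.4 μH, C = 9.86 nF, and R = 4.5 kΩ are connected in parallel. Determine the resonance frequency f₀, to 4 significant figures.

455.2 kHz

ω₀ = 1/√(LC) = 1/√(1.24e-05 × 9.86e-09) = 2.86e+06 rad/s
f₀ = ω₀/(2π) = 455.2 kHz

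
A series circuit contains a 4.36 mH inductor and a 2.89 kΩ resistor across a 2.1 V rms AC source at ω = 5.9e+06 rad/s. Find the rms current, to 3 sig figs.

X_L = ωL = 25700 Ω
Z = 2890 + j25700 Ω
|Z| = √(2890² + 25700²) = 25900 Ω
I = V/|Z| = 2.1/25900 = 81.1 μA

81.1 μA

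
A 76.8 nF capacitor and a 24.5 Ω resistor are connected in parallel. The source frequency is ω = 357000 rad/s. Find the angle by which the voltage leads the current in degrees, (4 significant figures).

-33.89°

X_C = 1/(ωC) = 36.47 Ω
Parallel: admittances add. Y = 1/R + jωC
Y = (0.04082 + j0.02742) S
|Y| = 0.04917 S → |Z| = 1/|Y| = 20.34 Ω, ∠Z = −∠Y = -33.89°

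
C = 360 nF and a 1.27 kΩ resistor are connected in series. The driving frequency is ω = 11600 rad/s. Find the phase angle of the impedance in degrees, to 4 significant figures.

X_C = 1/(ωC) = 239.5 Ω
Z = 1270 − j239.5 Ω
|Z| = √(1270² + 239.5²) = 1292 Ω
∠Z = arctan(-239.5/1270) = -10.68°

-10.68°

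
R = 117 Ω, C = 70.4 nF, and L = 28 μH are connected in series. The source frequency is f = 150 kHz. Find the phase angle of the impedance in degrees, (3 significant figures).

ω = 2πf = 942500 rad/s
X_L = ωL = 26.4 Ω
X_C = 1/(ωC) = 15.1 Ω
Net reactance X = X_L − X_C = 11.3 Ω
Z = 117 + j11.3 Ω
|Z| = √(117² + 11.3²) = 118 Ω
∠Z = arctan(11.3/117) = 5.53°

5.53°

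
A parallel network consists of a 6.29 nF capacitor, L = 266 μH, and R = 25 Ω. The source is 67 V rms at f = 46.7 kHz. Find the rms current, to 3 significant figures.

2.78 A

ω = 2πf = 293400 rad/s
X_L = ωL = 78.1 Ω
X_C = 1/(ωC) = 542 Ω
Parallel: admittances add. Y = 1/R + 1/(jωL) + jωC
Y = (0.0400 − j0.0110) S
|Y| = 0.0415 S → |Z| = 1/|Y| = 24.1 Ω, ∠Z = −∠Y = 15.3°
I = V/|Z| = 67/24.1 = 2.78 A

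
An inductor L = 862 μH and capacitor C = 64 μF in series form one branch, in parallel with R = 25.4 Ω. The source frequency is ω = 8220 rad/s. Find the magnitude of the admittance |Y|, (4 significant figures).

196.8 mS

X_L = ωL = 7.086 Ω
X_C = 1/(ωC) = 1.901 Ω
Branch 1: Z₁ = R = 25.40 Ω
Branch 2 (series LC): Z₂ = j(X_L − X_C) = j5.185 Ω
Parallel: Z = Z₁Z₂/(Z₁+Z₂), |Z| = 5.080 Ω, ∠Z = 78.46°
|Y| = 1/|Z| = 196.8 mS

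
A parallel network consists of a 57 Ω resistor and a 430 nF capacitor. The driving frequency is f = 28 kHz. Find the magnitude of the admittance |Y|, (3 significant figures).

ω = 2πf = 175900 rad/s
X_C = 1/(ωC) = 13.2 Ω
Parallel: admittances add. Y = 1/R + jωC
Y = (0.0175 + j0.0756) S
|Y| = 0.0777 S → |Z| = 1/|Y| = 12.9 Ω, ∠Z = −∠Y = -76.9°

77.7 mS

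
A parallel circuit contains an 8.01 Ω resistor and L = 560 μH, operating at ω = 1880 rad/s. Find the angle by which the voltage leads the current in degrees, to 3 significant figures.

82.5°

X_L = ωL = 1.05 Ω
Parallel: admittances add. Y = 1/R + 1/(jωL)
Y = (0.125 − j0.950) S
|Y| = 0.958 S → |Z| = 1/|Y| = 1.04 Ω, ∠Z = −∠Y = 82.5°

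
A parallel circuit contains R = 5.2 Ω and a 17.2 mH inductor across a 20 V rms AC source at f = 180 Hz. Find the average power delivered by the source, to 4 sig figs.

76.92 W

ω = 2πf = 1131 rad/s
X_L = ωL = 19.45 Ω
Parallel: admittances add. Y = 1/R + 1/(jωL)
Y = (0.1923 − j0.05141) S
|Y| = 0.1991 S → |Z| = 1/|Y| = 5.024 Ω, ∠Z = −∠Y = 14.97°
I = V/|Z| = 3.981 A
P = VI cos φ = 20 × 3.981 × cos(14.97°) = 76.92 W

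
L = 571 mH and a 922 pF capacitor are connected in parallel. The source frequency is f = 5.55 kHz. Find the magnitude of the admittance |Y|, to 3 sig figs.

ω = 2πf = 34870 rad/s
X_L = ωL = 19900 Ω
X_C = 1/(ωC) = 31100 Ω
Parallel: admittances add. Y = 1/(jωL) + jωC
Y = (0 − j1.81e-05) S
|Y| = 1.81e-05 S → |Z| = 1/|Y| = 55300 Ω, ∠Z = −∠Y = 90.0°

18.1 μS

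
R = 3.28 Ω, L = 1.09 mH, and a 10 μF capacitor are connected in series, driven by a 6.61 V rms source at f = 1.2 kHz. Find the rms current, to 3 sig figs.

ω = 2πf = 7540 rad/s
X_L = ωL = 8.22 Ω
X_C = 1/(ωC) = 13.3 Ω
Net reactance X = X_L − X_C = -5.04 Ω
Z = 3.28 − j5.04 Ω
|Z| = √(3.28² + 5.04²) = 6.02 Ω
I = V/|Z| = 6.61/6.02 = 1.10 A

1.10 A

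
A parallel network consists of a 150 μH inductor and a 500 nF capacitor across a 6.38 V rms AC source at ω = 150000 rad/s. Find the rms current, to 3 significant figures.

X_L = ωL = 22.5 Ω
X_C = 1/(ωC) = 13.3 Ω
Parallel: admittances add. Y = 1/(jωL) + jωC
Y = (0 + j0.0306) S
|Y| = 0.0306 S → |Z| = 1/|Y| = 32.7 Ω, ∠Z = −∠Y = -90.0°
I = V/|Z| = 6.38/32.7 = 195 mA

195 mA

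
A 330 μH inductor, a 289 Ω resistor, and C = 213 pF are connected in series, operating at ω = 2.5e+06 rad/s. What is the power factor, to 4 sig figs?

0.2647

X_L = ωL = 825.0 Ω
X_C = 1/(ωC) = 1878 Ω
Net reactance X = X_L − X_C = -1053 Ω
Z = 289.0 − j1053 Ω
|Z| = √(289.0² + 1053²) = 1092 Ω
∠Z = arctan(-1053/289.0) = -74.65°
cos φ = cos(-74.65°) = 0.2647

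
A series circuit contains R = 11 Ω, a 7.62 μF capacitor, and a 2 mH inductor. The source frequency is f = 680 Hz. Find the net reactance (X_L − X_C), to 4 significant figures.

ω = 2πf = 4273 rad/s
X_L = ωL = 8.545 Ω
X_C = 1/(ωC) = 30.72 Ω
X = 8.545 − 30.72 = -22.17 Ω

-22.17 Ω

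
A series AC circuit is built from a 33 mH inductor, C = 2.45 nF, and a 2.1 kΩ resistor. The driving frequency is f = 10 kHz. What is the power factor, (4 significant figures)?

ω = 2πf = 62830 rad/s
X_L = ωL = 2073 Ω
X_C = 1/(ωC) = 6496 Ω
Net reactance X = X_L − X_C = -4423 Ω
Z = 2100 − j4423 Ω
|Z| = √(2100² + 4423²) = 4896 Ω
∠Z = arctan(-4423/2100) = -64.60°
cos φ = cos(-64.60°) = 0.4289

0.4289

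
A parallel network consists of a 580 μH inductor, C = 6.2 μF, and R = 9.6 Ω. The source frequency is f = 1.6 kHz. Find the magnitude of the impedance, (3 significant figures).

ω = 2πf = 10050 rad/s
X_L = ωL = 5.83 Ω
X_C = 1/(ωC) = 16.0 Ω
Parallel: admittances add. Y = 1/R + 1/(jωL) + jωC
Y = (0.104 − j0.109) S
|Y| = 0.151 S → |Z| = 1/|Y| = 6.63 Ω, ∠Z = −∠Y = 46.3°

6.63 Ω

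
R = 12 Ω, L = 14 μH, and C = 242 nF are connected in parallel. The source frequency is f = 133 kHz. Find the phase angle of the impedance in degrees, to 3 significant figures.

-54.5°

ω = 2πf = 835700 rad/s
X_L = ωL = 11.7 Ω
X_C = 1/(ωC) = 4.94 Ω
Parallel: admittances add. Y = 1/R + 1/(jωL) + jωC
Y = (0.0833 + j0.117) S
|Y| = 0.143 S → |Z| = 1/|Y| = 6.97 Ω, ∠Z = −∠Y = -54.5°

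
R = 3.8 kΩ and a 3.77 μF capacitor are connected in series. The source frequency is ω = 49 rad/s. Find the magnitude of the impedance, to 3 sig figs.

X_C = 1/(ωC) = 5410 Ω
Z = 3800 − j5410 Ω
|Z| = √(3800² + 5410²) = 6610 Ω

6610 Ω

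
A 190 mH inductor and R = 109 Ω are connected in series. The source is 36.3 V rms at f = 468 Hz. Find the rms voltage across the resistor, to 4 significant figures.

ω = 2πf = 2941 rad/s
X_L = ωL = 558.7 Ω
Z = 109.0 + j558.7 Ω
|Z| = √(109.0² + 558.7²) = 569.2 Ω
I = V/|Z| = 63.77 mA
V_R = I·|Z_R| = 0.06377 × 109.0 = 6.951 V

6.951 V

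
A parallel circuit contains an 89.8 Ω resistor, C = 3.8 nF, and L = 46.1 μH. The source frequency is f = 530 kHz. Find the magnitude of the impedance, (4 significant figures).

78.64 Ω

ω = 2πf = 3.33e+06 rad/s
X_L = ωL = 153.5 Ω
X_C = 1/(ωC) = 79.02 Ω
Parallel: admittances add. Y = 1/R + 1/(jωL) + jωC
Y = (0.01114 + j0.006140) S
|Y| = 0.01272 S → |Z| = 1/|Y| = 78.64 Ω, ∠Z = −∠Y = -28.87°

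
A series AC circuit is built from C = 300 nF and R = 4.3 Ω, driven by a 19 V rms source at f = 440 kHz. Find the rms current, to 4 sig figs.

ω = 2πf = 2.765e+06 rad/s
X_C = 1/(ωC) = 1.206 Ω
Z = 4.300 − j1.206 Ω
|Z| = √(4.300² + 1.206²) = 4.466 Ω
I = V/|Z| = 19/4.466 = 4.255 A

4.255 A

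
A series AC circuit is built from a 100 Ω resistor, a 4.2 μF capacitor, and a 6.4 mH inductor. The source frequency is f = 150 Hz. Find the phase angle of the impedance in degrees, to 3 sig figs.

-67.9°

ω = 2πf = 942.5 rad/s
X_L = ωL = 6.03 Ω
X_C = 1/(ωC) = 253 Ω
Net reactance X = X_L − X_C = -247 Ω
Z = 100 − j247 Ω
|Z| = √(100² + 247²) = 266 Ω
∠Z = arctan(-247/100) = -67.9°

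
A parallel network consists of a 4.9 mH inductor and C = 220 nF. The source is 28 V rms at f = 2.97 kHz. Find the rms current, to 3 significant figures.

ω = 2πf = 18660 rad/s
X_L = ωL = 91.4 Ω
X_C = 1/(ωC) = 244 Ω
Parallel: admittances add. Y = 1/(jωL) + jωC
Y = (0 − j0.00683) S
|Y| = 0.00683 S → |Z| = 1/|Y| = 146 Ω, ∠Z = −∠Y = 90.0°
I = V/|Z| = 28/146 = 191 mA

191 mA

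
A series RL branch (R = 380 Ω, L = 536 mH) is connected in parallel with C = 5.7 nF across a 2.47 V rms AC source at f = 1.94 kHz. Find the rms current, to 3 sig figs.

206 μA

ω = 2πf = 12190 rad/s
X_L = ωL = 6530 Ω
X_C = 1/(ωC) = 14400 Ω
Branch 1 (R+jX_L): Z₁ = 380 + j6530 Ω, |Z₁| = 6540 Ω
Branch 2 (−jX_C): Z₂ = −j14400 Ω
Parallel: Z = Z₁Z₂/(Z₁+Z₂), |Z| = 12000 Ω, ∠Z = 83.9°
I = V/|Z| = 2.47/12000 = 206 μA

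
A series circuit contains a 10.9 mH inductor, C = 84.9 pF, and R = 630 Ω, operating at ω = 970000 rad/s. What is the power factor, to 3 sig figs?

0.372

X_L = ωL = 10600 Ω
X_C = 1/(ωC) = 12100 Ω
Net reactance X = X_L − X_C = -1570 Ω
Z = 630 − j1570 Ω
|Z| = √(630² + 1570²) = 1690 Ω
∠Z = arctan(-1570/630) = -68.1°
cos φ = cos(-68.1°) = 0.372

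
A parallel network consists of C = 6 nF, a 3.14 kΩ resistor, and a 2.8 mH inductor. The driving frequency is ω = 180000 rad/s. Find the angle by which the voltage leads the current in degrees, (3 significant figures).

70.6°

X_L = ωL = 504 Ω
X_C = 1/(ωC) = 926 Ω
Parallel: admittances add. Y = 1/R + 1/(jωL) + jωC
Y = (0.000318 − j0.000904) S
|Y| = 0.000959 S → |Z| = 1/|Y| = 1040 Ω, ∠Z = −∠Y = 70.6°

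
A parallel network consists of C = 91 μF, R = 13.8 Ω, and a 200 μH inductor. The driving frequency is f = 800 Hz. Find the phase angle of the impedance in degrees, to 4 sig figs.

ω = 2πf = 5027 rad/s
X_L = ωL = 1.005 Ω
X_C = 1/(ωC) = 2.186 Ω
Parallel: admittances add. Y = 1/R + 1/(jωL) + jωC
Y = (0.07246 − j0.5373) S
|Y| = 0.5422 S → |Z| = 1/|Y| = 1.844 Ω, ∠Z = −∠Y = 82.32°

82.32°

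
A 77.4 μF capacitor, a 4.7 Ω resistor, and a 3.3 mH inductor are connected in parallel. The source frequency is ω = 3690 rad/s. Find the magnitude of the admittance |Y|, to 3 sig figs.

294 mS

X_L = ωL = 12.2 Ω
X_C = 1/(ωC) = 3.50 Ω
Parallel: admittances add. Y = 1/R + 1/(jωL) + jωC
Y = (0.213 + j0.203) S
|Y| = 0.294 S → |Z| = 1/|Y| = 3.40 Ω, ∠Z = −∠Y = -43.7°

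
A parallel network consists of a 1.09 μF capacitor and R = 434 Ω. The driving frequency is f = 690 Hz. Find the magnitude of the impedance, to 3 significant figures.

ω = 2πf = 4335 rad/s
X_C = 1/(ωC) = 212 Ω
Parallel: admittances add. Y = 1/R + jωC
Y = (0.00230 + j0.00473) S
|Y| = 0.00526 S → |Z| = 1/|Y| = 190 Ω, ∠Z = −∠Y = -64.0°

190 Ω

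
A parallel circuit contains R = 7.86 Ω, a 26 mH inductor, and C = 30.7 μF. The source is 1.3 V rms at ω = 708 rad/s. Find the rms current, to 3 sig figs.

X_L = ωL = 18.4 Ω
X_C = 1/(ωC) = 46.0 Ω
Parallel: admittances add. Y = 1/R + 1/(jωL) + jωC
Y = (0.127 − j0.0326) S
|Y| = 0.131 S → |Z| = 1/|Y| = 7.61 Ω, ∠Z = −∠Y = 14.4°
I = V/|Z| = 1.3/7.61 = 171 mA

171 mA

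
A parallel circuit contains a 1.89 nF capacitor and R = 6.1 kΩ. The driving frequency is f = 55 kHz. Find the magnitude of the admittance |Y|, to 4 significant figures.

673.4 μS

ω = 2πf = 345600 rad/s
X_C = 1/(ωC) = 1531 Ω
Parallel: admittances add. Y = 1/R + jωC
Y = (0.0001639 + j0.0006531) S
|Y| = 0.0006734 S → |Z| = 1/|Y| = 1485 Ω, ∠Z = −∠Y = -75.91°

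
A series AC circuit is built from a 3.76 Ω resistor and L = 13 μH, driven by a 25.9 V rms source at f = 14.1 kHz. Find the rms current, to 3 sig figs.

ω = 2πf = 88590 rad/s
X_L = ωL = 1.15 Ω
Z = 3.76 + j1.15 Ω
|Z| = √(3.76² + 1.15²) = 3.93 Ω
I = V/|Z| = 25.9/3.93 = 6.59 A

6.59 A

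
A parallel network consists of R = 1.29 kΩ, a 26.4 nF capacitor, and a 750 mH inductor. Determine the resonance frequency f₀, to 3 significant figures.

ω₀ = 1/√(LC) = 1/√(0.75 × 2.64e-08) = 7107 rad/s
f₀ = ω₀/(2π) = 1.13 kHz

1.13 kHz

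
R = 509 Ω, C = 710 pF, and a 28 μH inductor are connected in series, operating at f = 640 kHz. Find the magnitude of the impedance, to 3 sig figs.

562 Ω

ω = 2πf = 4.021e+06 rad/s
X_L = ωL = 113 Ω
X_C = 1/(ωC) = 350 Ω
Net reactance X = X_L − X_C = -238 Ω
Z = 509 − j238 Ω
|Z| = √(509² + 238²) = 562 Ω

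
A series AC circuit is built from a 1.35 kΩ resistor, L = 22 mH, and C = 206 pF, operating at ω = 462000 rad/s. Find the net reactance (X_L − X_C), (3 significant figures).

-343 Ω

X_L = ωL = 10200 Ω
X_C = 1/(ωC) = 10500 Ω
X = 10200 − 10500 = -343 Ω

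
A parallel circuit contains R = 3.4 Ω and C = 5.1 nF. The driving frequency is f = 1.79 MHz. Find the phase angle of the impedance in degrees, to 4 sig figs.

ω = 2πf = 1.125e+07 rad/s
X_C = 1/(ωC) = 17.43 Ω
Parallel: admittances add. Y = 1/R + jωC
Y = (0.2941 + j0.05736) S
|Y| = 0.2997 S → |Z| = 1/|Y| = 3.337 Ω, ∠Z = −∠Y = -11.04°

-11.04°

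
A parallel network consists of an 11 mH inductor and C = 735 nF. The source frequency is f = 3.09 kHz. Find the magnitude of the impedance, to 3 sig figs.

104 Ω

ω = 2πf = 19420 rad/s
X_L = ωL = 214 Ω
X_C = 1/(ωC) = 70.1 Ω
Parallel: admittances add. Y = 1/(jωL) + jωC
Y = (0 + j0.00959) S
|Y| = 0.00959 S → |Z| = 1/|Y| = 104 Ω, ∠Z = −∠Y = -90.0°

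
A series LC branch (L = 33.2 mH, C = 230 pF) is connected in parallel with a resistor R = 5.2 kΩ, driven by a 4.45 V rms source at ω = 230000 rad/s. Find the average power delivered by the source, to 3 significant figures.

X_L = ωL = 7640 Ω
X_C = 1/(ωC) = 18900 Ω
Branch 1: Z₁ = R = 5200 Ω
Branch 2 (series LC): Z₂ = j(X_L − X_C) = −j11300 Ω
Parallel: Z = Z₁Z₂/(Z₁+Z₂), |Z| = 4720 Ω, ∠Z = -24.8°
I = V/|Z| = 943 μA
P = VI cos φ = 4.45 × 0.000943 × cos(-24.8°) = 3.81 mW

3.81 mW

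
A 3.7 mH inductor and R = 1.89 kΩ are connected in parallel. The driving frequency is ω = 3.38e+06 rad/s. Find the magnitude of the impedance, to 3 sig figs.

1870 Ω

X_L = ωL = 12500 Ω
Parallel: admittances add. Y = 1/R + 1/(jωL)
Y = (0.000529 − j8e-05) S
|Y| = 0.000535 S → |Z| = 1/|Y| = 1870 Ω, ∠Z = −∠Y = 8.59°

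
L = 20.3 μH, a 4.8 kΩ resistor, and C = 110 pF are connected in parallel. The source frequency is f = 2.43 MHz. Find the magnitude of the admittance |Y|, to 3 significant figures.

ω = 2πf = 1.527e+07 rad/s
X_L = ωL = 310 Ω
X_C = 1/(ωC) = 595 Ω
Parallel: admittances add. Y = 1/R + 1/(jωL) + jωC
Y = (0.000208 − j0.00155) S
|Y| = 0.00156 S → |Z| = 1/|Y| = 641 Ω, ∠Z = −∠Y = 82.3°

1.56 mS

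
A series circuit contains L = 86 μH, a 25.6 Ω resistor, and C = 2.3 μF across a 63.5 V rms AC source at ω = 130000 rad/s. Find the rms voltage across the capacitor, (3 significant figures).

X_L = ωL = 11.2 Ω
X_C = 1/(ωC) = 3.34 Ω
Net reactance X = X_L − X_C = 7.84 Ω
Z = 25.6 + j7.84 Ω
|Z| = √(25.6² + 7.84²) = 26.8 Ω
I = V/|Z| = 2.37 A
V_C = I·|Z_C| = 2.37 × 3.34 = 7.93 V

7.93 V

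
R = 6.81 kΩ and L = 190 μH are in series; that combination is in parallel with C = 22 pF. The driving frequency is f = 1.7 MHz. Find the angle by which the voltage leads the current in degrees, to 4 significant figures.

ω = 2πf = 1.068e+07 rad/s
X_L = ωL = 2029 Ω
X_C = 1/(ωC) = 4255 Ω
Branch 1 (R+jX_L): Z₁ = 6810 + j2029 Ω, |Z₁| = 7106 Ω
Branch 2 (−jX_C): Z₂ = −j4255 Ω
Parallel: Z = Z₁Z₂/(Z₁+Z₂), |Z| = 4221 Ω, ∠Z = -55.30°

-55.30°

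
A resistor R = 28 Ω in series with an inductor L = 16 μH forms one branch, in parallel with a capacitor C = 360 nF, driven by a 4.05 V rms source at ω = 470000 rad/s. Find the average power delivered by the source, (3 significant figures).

X_L = ωL = 7.52 Ω
X_C = 1/(ωC) = 5.91 Ω
Branch 1 (R+jX_L): Z₁ = 28.0 + j7.52 Ω, |Z₁| = 29.0 Ω
Branch 2 (−jX_C): Z₂ = −j5.91 Ω
Parallel: Z = Z₁Z₂/(Z₁+Z₂), |Z| = 6.11 Ω, ∠Z = -78.3°
I = V/|Z| = 663 mA
P = VI cos φ = 4.05 × 0.663 × cos(-78.3°) = 546 mW

546 mW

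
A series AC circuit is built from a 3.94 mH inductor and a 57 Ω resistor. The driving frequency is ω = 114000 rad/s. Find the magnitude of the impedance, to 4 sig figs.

X_L = ωL = 449.2 Ω
Z = 57.00 + j449.2 Ω
|Z| = √(57.00² + 449.2²) = 452.8 Ω

452.8 Ω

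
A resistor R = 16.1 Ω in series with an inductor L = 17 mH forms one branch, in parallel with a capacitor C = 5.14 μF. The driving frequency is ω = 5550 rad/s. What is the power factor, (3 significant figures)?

X_L = ωL = 94.4 Ω
X_C = 1/(ωC) = 35.1 Ω
Branch 1 (R+jX_L): Z₁ = 16.1 + j94.4 Ω, |Z₁| = 95.7 Ω
Branch 2 (−jX_C): Z₂ = −j35.1 Ω
Parallel: Z = Z₁Z₂/(Z₁+Z₂), |Z| = 54.6 Ω, ∠Z = -84.5°
cos φ = cos(-84.5°) = 0.0960

0.0960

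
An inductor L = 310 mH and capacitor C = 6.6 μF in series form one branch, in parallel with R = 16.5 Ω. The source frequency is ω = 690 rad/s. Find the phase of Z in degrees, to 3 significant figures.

X_L = ωL = 214 Ω
X_C = 1/(ωC) = 220 Ω
Branch 1: Z₁ = R = 16.5 Ω
Branch 2 (series LC): Z₂ = j(X_L − X_C) = −j5.69 Ω
Parallel: Z = Z₁Z₂/(Z₁+Z₂), |Z| = 5.38 Ω, ∠Z = -71.0°

-71.0°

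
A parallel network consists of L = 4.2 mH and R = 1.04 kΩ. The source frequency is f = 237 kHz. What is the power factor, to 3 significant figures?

ω = 2πf = 1.489e+06 rad/s
X_L = ωL = 6250 Ω
Parallel: admittances add. Y = 1/R + 1/(jωL)
Y = (0.000962 − j0.000160) S
|Y| = 0.000975 S → |Z| = 1/|Y| = 1030 Ω, ∠Z = −∠Y = 9.44°
cos φ = cos(9.44°) = 0.986

0.986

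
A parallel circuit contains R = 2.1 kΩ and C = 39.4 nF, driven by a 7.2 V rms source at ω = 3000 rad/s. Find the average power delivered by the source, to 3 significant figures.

24.7 mW

X_C = 1/(ωC) = 8460 Ω
Parallel: admittances add. Y = 1/R + jωC
Y = (0.000476 + j0.000118) S
|Y| = 0.000491 S → |Z| = 1/|Y| = 2040 Ω, ∠Z = −∠Y = -13.9°
I = V/|Z| = 3.53 mA
P = VI cos φ = 7.2 × 0.00353 × cos(-13.9°) = 24.7 mW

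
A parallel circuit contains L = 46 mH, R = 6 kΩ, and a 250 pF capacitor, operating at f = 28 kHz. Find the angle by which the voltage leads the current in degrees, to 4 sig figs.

25.52°

ω = 2πf = 175900 rad/s
X_L = ωL = 8093 Ω
X_C = 1/(ωC) = 22740 Ω
Parallel: admittances add. Y = 1/R + 1/(jωL) + jωC
Y = (0.0001667 − j7.959e-05) S
|Y| = 0.0001847 S → |Z| = 1/|Y| = 5414 Ω, ∠Z = −∠Y = 25.52°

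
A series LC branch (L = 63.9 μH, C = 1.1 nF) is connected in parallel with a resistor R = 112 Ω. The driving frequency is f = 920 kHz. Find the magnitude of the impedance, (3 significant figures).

ω = 2πf = 5.781e+06 rad/s
X_L = ωL = 369 Ω
X_C = 1/(ωC) = 157 Ω
Branch 1: Z₁ = R = 112 Ω
Branch 2 (series LC): Z₂ = j(X_L − X_C) = j212 Ω
Parallel: Z = Z₁Z₂/(Z₁+Z₂), |Z| = 99.0 Ω, ∠Z = 27.8°

99.0 Ω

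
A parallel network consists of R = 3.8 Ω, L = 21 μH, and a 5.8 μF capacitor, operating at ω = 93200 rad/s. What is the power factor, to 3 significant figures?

0.994

X_L = ωL = 1.96 Ω
X_C = 1/(ωC) = 1.85 Ω
Parallel: admittances add. Y = 1/R + 1/(jωL) + jωC
Y = (0.263 + j0.0296) S
|Y| = 0.265 S → |Z| = 1/|Y| = 3.78 Ω, ∠Z = −∠Y = -6.42°
cos φ = cos(-6.42°) = 0.994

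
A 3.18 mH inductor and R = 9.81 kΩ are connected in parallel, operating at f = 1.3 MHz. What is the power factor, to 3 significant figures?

ω = 2πf = 8.168e+06 rad/s
X_L = ωL = 26000 Ω
Parallel: admittances add. Y = 1/R + 1/(jωL)
Y = (0.000102 − j3.85e-05) S
|Y| = 0.000109 S → |Z| = 1/|Y| = 9180 Ω, ∠Z = −∠Y = 20.7°
cos φ = cos(20.7°) = 0.936

0.936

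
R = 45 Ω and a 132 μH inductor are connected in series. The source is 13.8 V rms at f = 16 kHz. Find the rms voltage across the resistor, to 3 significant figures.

ω = 2πf = 100500 rad/s
X_L = ωL = 13.3 Ω
Z = 45.0 + j13.3 Ω
|Z| = √(45.0² + 13.3²) = 46.9 Ω
I = V/|Z| = 294 mA
V_R = I·|Z_R| = 0.294 × 45.0 = 13.2 V

13.2 V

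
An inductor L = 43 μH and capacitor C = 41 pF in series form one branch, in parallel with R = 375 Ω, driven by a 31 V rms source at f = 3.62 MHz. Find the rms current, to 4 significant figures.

339.0 mA

ω = 2πf = 2.275e+07 rad/s
X_L = ωL = 978.0 Ω
X_C = 1/(ωC) = 1072 Ω
Branch 1: Z₁ = R = 375.0 Ω
Branch 2 (series LC): Z₂ = j(X_L − X_C) = −j94.29 Ω
Parallel: Z = Z₁Z₂/(Z₁+Z₂), |Z| = 91.44 Ω, ∠Z = -75.89°
I = V/|Z| = 31/91.44 = 339.0 mA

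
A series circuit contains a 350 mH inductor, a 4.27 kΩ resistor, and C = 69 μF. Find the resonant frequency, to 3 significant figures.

ω₀ = 1/√(LC) = 1/√(0.35 × 6.9e-05) = 203.5 rad/s
f₀ = ω₀/(2π) = 32.4 Hz

32.4 Hz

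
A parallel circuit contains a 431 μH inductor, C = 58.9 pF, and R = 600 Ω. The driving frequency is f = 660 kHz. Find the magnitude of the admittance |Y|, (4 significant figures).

1.696 mS

ω = 2πf = 4.147e+06 rad/s
X_L = ωL = 1787 Ω
X_C = 1/(ωC) = 4094 Ω
Parallel: admittances add. Y = 1/R + 1/(jωL) + jωC
Y = (0.001667 − j0.0003152) S
|Y| = 0.001696 S → |Z| = 1/|Y| = 589.5 Ω, ∠Z = −∠Y = 10.71°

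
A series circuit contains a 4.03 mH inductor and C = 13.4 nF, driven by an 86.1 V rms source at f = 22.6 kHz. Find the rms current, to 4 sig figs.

1.843 A

ω = 2πf = 142000 rad/s
X_L = ωL = 572.3 Ω
X_C = 1/(ωC) = 525.5 Ω
Net reactance X = X_L − X_C = 46.72 Ω
Z = j46.72 Ω
|Z| = √(0² + 46.72²) = 46.72 Ω
I = V/|Z| = 86.1/46.72 = 1.843 A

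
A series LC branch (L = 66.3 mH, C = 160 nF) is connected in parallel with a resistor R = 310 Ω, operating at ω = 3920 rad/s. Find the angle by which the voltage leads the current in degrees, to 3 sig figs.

X_L = ωL = 260 Ω
X_C = 1/(ωC) = 1590 Ω
Branch 1: Z₁ = R = 310 Ω
Branch 2 (series LC): Z₂ = j(X_L − X_C) = −j1330 Ω
Parallel: Z = Z₁Z₂/(Z₁+Z₂), |Z| = 302 Ω, ∠Z = -13.1°

-13.1°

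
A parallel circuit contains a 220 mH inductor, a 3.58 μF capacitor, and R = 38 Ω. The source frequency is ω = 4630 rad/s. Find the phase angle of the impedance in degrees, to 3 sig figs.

-30.6°

X_L = ωL = 1020 Ω
X_C = 1/(ωC) = 60.3 Ω
Parallel: admittances add. Y = 1/R + 1/(jωL) + jωC
Y = (0.0263 + j0.0156) S
|Y| = 0.0306 S → |Z| = 1/|Y| = 32.7 Ω, ∠Z = −∠Y = -30.6°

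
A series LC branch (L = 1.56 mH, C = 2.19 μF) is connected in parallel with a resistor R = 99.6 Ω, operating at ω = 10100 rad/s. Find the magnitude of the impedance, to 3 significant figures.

X_L = ωL = 15.8 Ω
X_C = 1/(ωC) = 45.2 Ω
Branch 1: Z₁ = R = 99.6 Ω
Branch 2 (series LC): Z₂ = j(X_L − X_C) = −j29.5 Ω
Parallel: Z = Z₁Z₂/(Z₁+Z₂), |Z| = 28.2 Ω, ∠Z = -73.5°

28.2 Ω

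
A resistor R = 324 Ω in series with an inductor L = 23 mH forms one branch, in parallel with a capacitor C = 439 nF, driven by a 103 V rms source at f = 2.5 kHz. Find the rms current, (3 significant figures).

ω = 2πf = 15710 rad/s
X_L = ωL = 361 Ω
X_C = 1/(ωC) = 145 Ω
Branch 1 (R+jX_L): Z₁ = 324 + j361 Ω, |Z₁| = 485 Ω
Branch 2 (−jX_C): Z₂ = −j145 Ω
Parallel: Z = Z₁Z₂/(Z₁+Z₂), |Z| = 181 Ω, ∠Z = -75.6°
I = V/|Z| = 103/181 = 570 mA

570 mA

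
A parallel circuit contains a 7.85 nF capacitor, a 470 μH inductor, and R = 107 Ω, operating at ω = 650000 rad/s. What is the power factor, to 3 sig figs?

X_L = ωL = 306 Ω
X_C = 1/(ωC) = 196 Ω
Parallel: admittances add. Y = 1/R + 1/(jωL) + jωC
Y = (0.00935 + j0.00183) S
|Y| = 0.00952 S → |Z| = 1/|Y| = 105 Ω, ∠Z = −∠Y = -11.1°
cos φ = cos(-11.1°) = 0.981

0.981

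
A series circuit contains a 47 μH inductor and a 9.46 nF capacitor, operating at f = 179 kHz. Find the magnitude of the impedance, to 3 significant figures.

41.1 Ω

ω = 2πf = 1.125e+06 rad/s
X_L = ωL = 52.9 Ω
X_C = 1/(ωC) = 94.0 Ω
Net reactance X = X_L − X_C = -41.1 Ω
Z = − j41.1 Ω
|Z| = √(0² + 41.1²) = 41.1 Ω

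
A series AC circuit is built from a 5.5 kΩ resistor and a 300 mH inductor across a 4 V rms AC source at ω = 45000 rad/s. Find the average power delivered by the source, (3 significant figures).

414 μW

X_L = ωL = 13500 Ω
Z = 5500 + j13500 Ω
|Z| = √(5500² + 13500²) = 14600 Ω
∠Z = arctan(13500/5500) = 67.8°
I = V/|Z| = 274 μA
P = VI cos φ = 4 × 0.000274 × cos(67.8°) = 414 μW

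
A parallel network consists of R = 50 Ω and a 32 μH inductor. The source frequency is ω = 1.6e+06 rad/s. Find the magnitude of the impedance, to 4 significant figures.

X_L = ωL = 51.20 Ω
Parallel: admittances add. Y = 1/R + 1/(jωL)
Y = (0.02000 − j0.01953) S
|Y| = 0.02795 S → |Z| = 1/|Y| = 35.77 Ω, ∠Z = −∠Y = 44.32°

35.77 Ω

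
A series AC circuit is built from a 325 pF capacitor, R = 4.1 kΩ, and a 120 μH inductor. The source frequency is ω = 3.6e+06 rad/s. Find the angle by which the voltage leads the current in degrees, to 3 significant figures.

-5.89°

X_L = ωL = 432 Ω
X_C = 1/(ωC) = 855 Ω
Net reactance X = X_L − X_C = -423 Ω
Z = 4100 − j423 Ω
|Z| = √(4100² + 423²) = 4120 Ω
∠Z = arctan(-423/4100) = -5.89°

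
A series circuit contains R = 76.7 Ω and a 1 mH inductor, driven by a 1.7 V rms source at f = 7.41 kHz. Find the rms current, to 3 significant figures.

ω = 2πf = 46560 rad/s
X_L = ωL = 46.6 Ω
Z = 76.7 + j46.6 Ω
|Z| = √(76.7² + 46.6²) = 89.7 Ω
I = V/|Z| = 1.7/89.7 = 18.9 mA

18.9 mA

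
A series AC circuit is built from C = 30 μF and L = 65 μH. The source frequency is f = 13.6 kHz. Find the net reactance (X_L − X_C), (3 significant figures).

ω = 2πf = 85450 rad/s
X_L = ωL = 5.55 Ω
X_C = 1/(ωC) = 0.390 Ω
X = 5.55 − 0.390 = 5.16 Ω

5.16 Ω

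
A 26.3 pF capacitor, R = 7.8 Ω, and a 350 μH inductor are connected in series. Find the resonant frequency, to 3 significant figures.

1.66 MHz

ω₀ = 1/√(LC) = 1/√(0.00035 × 2.63e-11) = 1.042e+07 rad/s
f₀ = ω₀/(2π) = 1.66 MHz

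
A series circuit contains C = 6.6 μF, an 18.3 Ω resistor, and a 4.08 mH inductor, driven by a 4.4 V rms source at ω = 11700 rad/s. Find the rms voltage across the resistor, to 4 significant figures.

2.049 V

X_L = ωL = 47.74 Ω
X_C = 1/(ωC) = 12.95 Ω
Net reactance X = X_L − X_C = 34.79 Ω
Z = 18.30 + j34.79 Ω
|Z| = √(18.30² + 34.79²) = 39.31 Ω
I = V/|Z| = 111.9 mA
V_R = I·|Z_R| = 0.1119 × 18.30 = 2.049 V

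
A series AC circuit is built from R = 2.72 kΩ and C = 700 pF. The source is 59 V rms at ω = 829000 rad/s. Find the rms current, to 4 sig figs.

18.32 mA

X_C = 1/(ωC) = 1723 Ω
Z = 2720 − j1723 Ω
|Z| = √(2720² + 1723²) = 3220 Ω
I = V/|Z| = 59/3220 = 18.32 mA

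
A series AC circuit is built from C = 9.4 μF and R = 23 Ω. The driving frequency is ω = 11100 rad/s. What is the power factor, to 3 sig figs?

X_C = 1/(ωC) = 9.58 Ω
Z = 23.0 − j9.58 Ω
|Z| = √(23.0² + 9.58²) = 24.9 Ω
∠Z = arctan(-9.58/23.0) = -22.6°
cos φ = cos(-22.6°) = 0.923

0.923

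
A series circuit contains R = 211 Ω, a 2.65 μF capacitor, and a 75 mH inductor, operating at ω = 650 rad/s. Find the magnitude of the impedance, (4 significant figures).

X_L = ωL = 48.75 Ω
X_C = 1/(ωC) = 580.6 Ω
Net reactance X = X_L − X_C = -531.8 Ω
Z = 211.0 − j531.8 Ω
|Z| = √(211.0² + 531.8²) = 572.1 Ω

572.1 Ω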